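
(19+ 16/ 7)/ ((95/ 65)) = 1937/ 133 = 14.56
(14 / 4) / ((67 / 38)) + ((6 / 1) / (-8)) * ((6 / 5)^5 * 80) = -147.31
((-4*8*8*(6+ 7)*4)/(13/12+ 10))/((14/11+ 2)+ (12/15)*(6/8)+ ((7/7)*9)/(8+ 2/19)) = -5857280/24301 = -241.03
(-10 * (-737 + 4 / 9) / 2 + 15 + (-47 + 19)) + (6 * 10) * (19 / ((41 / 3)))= 3753.19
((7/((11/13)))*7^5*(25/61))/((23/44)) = 152943700/1403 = 109011.90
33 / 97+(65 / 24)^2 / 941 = 18296353 / 52575552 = 0.35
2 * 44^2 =3872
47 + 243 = 290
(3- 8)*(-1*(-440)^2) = 968000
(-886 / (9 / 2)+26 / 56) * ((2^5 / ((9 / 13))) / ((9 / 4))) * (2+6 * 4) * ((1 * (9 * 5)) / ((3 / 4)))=-10707623680 / 1701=-6294899.28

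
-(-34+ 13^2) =-135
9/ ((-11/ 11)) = -9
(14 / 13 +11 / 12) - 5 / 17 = 4507 / 2652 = 1.70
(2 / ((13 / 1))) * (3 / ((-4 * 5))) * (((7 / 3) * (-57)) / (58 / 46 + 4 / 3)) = 27531 / 23270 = 1.18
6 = 6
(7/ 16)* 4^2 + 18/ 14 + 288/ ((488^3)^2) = 24479184592388159/ 2954384347357184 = 8.29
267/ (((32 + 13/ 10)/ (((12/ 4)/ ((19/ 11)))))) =9790/ 703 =13.93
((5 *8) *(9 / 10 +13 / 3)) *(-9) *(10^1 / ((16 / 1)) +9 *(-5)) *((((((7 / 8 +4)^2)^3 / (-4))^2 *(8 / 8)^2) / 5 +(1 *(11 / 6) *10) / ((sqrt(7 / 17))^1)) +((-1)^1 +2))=3065425 *sqrt(119) / 14 +414051853403972954757441 / 2199023255552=188291372025.00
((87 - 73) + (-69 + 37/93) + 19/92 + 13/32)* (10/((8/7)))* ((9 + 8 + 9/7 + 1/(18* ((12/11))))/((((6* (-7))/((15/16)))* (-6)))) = -2561419178125/79482912768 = -32.23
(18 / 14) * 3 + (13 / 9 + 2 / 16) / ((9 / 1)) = 18287 / 4536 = 4.03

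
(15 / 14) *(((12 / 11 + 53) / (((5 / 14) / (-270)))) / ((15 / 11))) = -32130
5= 5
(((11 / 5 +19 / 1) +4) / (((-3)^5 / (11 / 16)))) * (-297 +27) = 77 / 4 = 19.25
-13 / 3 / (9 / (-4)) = 52 / 27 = 1.93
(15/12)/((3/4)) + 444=1337/3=445.67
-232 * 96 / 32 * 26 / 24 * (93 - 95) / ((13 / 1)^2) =116 / 13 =8.92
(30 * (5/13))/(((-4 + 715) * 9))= 50/27729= 0.00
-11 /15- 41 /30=-21 /10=-2.10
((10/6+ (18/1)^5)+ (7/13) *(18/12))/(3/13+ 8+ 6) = 147386497/1110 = 132780.63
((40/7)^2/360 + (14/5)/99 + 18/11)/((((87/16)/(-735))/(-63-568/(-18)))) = 64261376/8613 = 7460.97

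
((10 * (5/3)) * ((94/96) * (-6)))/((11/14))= -124.62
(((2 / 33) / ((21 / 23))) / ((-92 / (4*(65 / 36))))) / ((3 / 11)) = -65 / 3402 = -0.02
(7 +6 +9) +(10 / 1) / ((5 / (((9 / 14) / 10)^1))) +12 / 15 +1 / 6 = 485 / 21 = 23.10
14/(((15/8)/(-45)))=-336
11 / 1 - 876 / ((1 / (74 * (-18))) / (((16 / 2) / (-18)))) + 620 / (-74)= -19187807 / 37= -518589.38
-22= -22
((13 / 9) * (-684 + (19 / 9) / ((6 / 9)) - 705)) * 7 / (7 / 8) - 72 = -434324 / 27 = -16086.07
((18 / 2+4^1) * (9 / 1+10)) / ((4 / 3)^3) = 6669 / 64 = 104.20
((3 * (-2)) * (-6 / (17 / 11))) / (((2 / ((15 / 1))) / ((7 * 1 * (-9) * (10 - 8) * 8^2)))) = -23950080 / 17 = -1408828.24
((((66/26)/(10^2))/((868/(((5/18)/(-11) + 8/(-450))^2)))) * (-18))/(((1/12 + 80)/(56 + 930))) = -22366917/1863799437500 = -0.00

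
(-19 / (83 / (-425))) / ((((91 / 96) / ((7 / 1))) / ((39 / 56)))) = 290700 / 581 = 500.34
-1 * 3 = -3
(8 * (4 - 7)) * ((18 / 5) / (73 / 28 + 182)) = -4032 / 8615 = -0.47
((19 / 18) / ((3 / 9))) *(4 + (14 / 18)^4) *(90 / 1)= 2721275 / 2187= 1244.30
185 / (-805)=-37 / 161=-0.23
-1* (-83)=83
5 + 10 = 15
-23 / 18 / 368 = -1 / 288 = -0.00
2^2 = 4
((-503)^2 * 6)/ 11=1518054/ 11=138004.91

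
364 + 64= 428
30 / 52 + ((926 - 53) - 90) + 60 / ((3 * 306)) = 3117329 / 3978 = 783.64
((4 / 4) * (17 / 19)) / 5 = 17 / 95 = 0.18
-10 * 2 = -20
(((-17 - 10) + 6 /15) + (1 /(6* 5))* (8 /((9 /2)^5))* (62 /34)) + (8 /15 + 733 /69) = -1069666192 /69264477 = -15.44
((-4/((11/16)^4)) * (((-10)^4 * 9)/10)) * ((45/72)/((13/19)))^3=-3950784000000/32166277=-122823.79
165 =165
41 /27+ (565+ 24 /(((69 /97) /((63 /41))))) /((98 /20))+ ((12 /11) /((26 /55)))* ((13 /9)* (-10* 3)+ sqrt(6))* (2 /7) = 60* sqrt(6) /91+ 123303497 /1247589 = 100.45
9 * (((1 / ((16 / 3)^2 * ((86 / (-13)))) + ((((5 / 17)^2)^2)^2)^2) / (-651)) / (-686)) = -17080068270234070836831 / 159479552427421398610022781952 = -0.00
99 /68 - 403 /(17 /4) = -6349 /68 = -93.37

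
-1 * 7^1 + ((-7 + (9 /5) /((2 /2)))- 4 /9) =-569 /45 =-12.64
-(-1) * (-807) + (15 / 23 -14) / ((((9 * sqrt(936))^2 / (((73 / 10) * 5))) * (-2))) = -5628860693 / 6975072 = -807.00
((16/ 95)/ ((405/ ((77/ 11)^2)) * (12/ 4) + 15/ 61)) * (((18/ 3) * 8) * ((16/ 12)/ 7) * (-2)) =-437248/ 3555375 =-0.12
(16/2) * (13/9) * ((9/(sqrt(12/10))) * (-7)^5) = -873964 * sqrt(30)/3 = -1595632.66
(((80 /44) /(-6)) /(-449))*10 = 100 /14817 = 0.01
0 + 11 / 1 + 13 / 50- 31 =-987 / 50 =-19.74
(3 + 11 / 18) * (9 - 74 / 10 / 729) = 212992 / 6561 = 32.46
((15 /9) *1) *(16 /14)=40 /21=1.90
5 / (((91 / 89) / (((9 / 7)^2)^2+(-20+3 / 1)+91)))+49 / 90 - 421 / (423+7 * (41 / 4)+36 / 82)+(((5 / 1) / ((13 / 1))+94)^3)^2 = 32245683878385388765548807469 / 45610447082144490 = 706980219253.52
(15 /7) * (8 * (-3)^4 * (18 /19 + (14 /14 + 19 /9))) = 749520 /133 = 5635.49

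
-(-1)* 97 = 97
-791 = -791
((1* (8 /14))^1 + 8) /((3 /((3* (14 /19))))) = 120 /19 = 6.32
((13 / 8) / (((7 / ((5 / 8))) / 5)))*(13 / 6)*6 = 9.43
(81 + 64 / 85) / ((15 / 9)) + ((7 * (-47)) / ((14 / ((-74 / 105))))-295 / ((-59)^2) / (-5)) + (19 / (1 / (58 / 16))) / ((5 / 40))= 324702268 / 526575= 616.63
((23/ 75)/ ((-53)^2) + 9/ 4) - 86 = -70576033/ 842700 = -83.75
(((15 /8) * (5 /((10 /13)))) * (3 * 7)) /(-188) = -4095 /3008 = -1.36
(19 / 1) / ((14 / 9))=171 / 14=12.21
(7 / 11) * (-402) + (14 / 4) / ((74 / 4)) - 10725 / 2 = -4573157 / 814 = -5618.13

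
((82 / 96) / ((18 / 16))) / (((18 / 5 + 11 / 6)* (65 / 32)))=1312 / 19071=0.07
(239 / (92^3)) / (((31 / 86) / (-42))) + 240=1448143863 / 6034832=239.96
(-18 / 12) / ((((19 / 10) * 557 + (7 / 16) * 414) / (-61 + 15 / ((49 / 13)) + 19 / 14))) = 163650 / 2429273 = 0.07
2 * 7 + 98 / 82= 15.20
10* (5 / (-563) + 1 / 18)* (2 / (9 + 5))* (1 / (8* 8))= 0.00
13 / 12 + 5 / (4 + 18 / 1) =173 / 132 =1.31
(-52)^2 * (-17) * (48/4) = -551616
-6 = -6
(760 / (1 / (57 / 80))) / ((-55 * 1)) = -1083 / 110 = -9.85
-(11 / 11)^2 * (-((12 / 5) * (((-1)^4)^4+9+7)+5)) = 229 / 5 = 45.80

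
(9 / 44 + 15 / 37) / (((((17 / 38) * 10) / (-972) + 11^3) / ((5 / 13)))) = 22923405 / 130057134493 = 0.00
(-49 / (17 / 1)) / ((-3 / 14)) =686 / 51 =13.45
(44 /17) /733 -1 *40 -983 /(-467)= -220501769 /5819287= -37.89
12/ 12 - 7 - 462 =-468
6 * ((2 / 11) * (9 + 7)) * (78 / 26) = 576 / 11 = 52.36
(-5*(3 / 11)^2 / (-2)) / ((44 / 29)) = 1305 / 10648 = 0.12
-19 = -19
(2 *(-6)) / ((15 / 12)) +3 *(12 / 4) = -3 / 5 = -0.60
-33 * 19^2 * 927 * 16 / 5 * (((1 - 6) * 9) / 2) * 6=4770727632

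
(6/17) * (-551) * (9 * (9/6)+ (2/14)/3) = -313519/119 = -2634.61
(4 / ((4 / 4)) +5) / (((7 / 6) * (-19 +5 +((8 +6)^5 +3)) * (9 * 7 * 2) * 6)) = 1 / 52705674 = 0.00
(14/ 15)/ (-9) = -14/ 135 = -0.10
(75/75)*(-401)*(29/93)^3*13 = -127139857/804357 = -158.06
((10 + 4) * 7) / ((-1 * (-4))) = 49 / 2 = 24.50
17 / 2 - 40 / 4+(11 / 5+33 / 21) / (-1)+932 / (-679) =-45113 / 6790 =-6.64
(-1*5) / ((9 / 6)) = -10 / 3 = -3.33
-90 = -90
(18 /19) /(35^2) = 18 /23275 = 0.00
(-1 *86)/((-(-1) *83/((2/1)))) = -172/83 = -2.07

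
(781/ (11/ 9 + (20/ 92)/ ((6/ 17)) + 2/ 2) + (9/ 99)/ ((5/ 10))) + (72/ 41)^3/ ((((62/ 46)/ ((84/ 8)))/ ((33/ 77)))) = 8103344132624/ 27614921675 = 293.44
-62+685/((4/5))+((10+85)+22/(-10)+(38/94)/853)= 711254811/801820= 887.05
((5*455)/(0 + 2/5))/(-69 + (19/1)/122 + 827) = 10675/1423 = 7.50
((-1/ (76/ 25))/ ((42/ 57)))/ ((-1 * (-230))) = -5/ 2576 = -0.00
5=5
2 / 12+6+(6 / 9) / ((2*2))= 19 / 3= 6.33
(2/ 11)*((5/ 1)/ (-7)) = -10/ 77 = -0.13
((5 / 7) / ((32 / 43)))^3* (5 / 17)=49691875 / 191070208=0.26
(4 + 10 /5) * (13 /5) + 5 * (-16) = -322 /5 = -64.40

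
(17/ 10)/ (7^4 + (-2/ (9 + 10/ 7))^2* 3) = 90593/ 127955170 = 0.00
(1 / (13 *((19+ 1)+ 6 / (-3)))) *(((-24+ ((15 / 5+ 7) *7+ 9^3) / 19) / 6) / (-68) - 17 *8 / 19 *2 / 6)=-18839 / 1813968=-0.01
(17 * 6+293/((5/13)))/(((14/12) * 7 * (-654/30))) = -4.85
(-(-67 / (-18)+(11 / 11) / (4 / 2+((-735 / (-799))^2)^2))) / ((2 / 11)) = -81501971585627 / 3622760915652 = -22.50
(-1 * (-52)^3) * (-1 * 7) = -984256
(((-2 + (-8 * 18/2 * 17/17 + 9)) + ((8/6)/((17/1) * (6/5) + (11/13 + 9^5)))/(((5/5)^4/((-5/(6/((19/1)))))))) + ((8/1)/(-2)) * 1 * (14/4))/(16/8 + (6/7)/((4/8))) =-4777401608/224614611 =-21.27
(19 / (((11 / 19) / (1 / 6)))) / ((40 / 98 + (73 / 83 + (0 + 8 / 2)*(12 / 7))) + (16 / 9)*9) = 0.23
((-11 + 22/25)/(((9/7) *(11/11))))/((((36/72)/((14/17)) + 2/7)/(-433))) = 21471604/5625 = 3817.17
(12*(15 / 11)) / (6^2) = 0.45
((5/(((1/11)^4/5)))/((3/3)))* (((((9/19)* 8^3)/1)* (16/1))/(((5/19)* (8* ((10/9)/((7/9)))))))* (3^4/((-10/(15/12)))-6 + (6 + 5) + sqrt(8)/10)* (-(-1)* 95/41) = -5608088640 + 8972941824* sqrt(2)/41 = -5298584834.59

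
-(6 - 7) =1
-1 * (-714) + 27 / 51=12147 / 17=714.53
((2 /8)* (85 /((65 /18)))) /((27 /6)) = 17 /13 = 1.31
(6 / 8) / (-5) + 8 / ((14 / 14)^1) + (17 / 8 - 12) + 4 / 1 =79 / 40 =1.98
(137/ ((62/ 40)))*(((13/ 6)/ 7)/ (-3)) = -17810/ 1953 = -9.12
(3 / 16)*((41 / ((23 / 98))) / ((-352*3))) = -2009 / 64768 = -0.03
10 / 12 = 5 / 6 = 0.83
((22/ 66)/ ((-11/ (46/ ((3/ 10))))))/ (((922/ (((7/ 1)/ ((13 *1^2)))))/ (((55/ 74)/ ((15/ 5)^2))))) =-4025/ 17961021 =-0.00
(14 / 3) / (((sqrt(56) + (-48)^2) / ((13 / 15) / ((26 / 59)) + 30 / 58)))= 484064 / 96214025 - 15127 * sqrt(14) / 3463704900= 0.01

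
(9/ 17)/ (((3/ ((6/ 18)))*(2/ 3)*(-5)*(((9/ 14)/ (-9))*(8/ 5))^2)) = -735/ 544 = -1.35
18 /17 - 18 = -288 /17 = -16.94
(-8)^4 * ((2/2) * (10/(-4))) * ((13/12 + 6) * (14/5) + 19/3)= -803840/3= -267946.67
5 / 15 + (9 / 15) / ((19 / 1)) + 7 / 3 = 2.70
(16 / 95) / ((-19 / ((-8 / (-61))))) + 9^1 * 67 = 66393187 / 110105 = 603.00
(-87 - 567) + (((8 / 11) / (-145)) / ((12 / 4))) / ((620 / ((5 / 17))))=-1649188532 / 2521695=-654.00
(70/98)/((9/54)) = 30/7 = 4.29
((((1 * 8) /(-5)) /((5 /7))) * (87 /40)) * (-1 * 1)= 609 /125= 4.87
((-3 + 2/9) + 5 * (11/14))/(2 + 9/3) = 29/126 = 0.23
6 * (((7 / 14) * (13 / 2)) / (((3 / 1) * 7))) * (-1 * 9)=-117 / 14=-8.36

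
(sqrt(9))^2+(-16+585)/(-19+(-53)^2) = 9.20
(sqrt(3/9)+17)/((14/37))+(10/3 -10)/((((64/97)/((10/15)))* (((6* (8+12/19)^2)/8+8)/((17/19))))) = 37* sqrt(3)/42+104214811/2324448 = 46.36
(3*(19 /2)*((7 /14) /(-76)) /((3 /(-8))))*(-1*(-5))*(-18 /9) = -5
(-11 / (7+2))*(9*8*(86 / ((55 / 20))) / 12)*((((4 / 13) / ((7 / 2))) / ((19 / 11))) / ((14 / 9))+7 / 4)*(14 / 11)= -29688920 / 57057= -520.34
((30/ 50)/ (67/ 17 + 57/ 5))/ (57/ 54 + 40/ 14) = 189/ 18908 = 0.01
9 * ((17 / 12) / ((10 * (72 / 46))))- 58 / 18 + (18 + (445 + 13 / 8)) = 665593 / 1440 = 462.22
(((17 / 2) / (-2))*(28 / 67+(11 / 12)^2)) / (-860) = 206363 / 33189120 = 0.01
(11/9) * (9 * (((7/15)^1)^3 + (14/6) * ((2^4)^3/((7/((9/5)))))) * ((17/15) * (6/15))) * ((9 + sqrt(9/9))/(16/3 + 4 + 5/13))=80658080932/6395625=12611.45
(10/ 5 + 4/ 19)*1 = 42/ 19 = 2.21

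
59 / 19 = 3.11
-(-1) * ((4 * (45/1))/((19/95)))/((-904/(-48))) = 5400/113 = 47.79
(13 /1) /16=13 /16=0.81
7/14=1/2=0.50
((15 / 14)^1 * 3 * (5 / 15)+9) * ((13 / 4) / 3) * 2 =611 / 28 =21.82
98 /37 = 2.65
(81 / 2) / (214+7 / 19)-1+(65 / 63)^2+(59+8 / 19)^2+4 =41260666913077 / 11671662114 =3535.11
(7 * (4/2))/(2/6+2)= 6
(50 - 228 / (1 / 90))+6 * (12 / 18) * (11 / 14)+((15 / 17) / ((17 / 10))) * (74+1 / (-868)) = -366036957 / 17918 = -20428.45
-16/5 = -3.20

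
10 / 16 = 5 / 8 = 0.62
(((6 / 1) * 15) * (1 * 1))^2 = 8100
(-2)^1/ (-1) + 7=9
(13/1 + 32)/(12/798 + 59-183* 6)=-0.04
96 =96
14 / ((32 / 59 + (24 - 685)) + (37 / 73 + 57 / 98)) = -0.02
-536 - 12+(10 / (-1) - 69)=-627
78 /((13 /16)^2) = 1536 /13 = 118.15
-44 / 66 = -2 / 3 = -0.67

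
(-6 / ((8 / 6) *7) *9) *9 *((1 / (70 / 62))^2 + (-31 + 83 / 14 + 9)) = 27303237 / 34300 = 796.01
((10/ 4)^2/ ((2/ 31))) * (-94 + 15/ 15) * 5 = -360375/ 8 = -45046.88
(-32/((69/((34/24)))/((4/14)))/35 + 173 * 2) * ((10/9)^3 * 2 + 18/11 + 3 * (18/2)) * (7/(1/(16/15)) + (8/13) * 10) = 2345497152948416/15860659815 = 147881.44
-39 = -39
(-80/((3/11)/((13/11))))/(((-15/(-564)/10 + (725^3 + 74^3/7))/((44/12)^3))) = -280255360/6250396086747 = -0.00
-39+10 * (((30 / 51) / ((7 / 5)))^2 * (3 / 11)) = -6000069 / 155771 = -38.52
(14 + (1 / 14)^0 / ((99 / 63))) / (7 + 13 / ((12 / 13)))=0.69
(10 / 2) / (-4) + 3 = 7 / 4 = 1.75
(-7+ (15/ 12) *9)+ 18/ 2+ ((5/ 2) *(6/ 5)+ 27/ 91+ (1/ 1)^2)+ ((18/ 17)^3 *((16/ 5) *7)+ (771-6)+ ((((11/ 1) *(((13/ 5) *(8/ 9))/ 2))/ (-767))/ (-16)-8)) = 1901909651597/ 2374010730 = 801.14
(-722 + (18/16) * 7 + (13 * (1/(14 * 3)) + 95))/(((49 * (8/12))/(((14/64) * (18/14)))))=-935649/175616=-5.33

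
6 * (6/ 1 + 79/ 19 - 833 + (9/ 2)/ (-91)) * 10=-49373.49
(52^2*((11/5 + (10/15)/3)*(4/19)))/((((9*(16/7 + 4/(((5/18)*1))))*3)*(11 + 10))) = 147368/1011123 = 0.15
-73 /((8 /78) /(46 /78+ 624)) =-1778207 /4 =-444551.75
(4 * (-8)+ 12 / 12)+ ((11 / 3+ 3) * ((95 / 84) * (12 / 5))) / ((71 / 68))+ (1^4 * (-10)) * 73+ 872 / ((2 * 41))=-44811175 / 61131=-733.04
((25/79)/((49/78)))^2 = 3802500/14984641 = 0.25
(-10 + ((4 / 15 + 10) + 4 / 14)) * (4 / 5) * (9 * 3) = 2088 / 175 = 11.93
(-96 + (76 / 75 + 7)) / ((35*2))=-6599 / 5250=-1.26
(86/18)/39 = 43/351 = 0.12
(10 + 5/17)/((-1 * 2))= -175/34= -5.15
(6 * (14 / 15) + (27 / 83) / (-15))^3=99252847 / 571787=173.58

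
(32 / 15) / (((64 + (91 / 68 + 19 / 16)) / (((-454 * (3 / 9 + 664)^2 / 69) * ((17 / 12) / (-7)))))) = 66708052620032 / 3539653425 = 18845.93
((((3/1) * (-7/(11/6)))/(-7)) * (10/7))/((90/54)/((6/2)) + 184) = 1620/127897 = 0.01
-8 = -8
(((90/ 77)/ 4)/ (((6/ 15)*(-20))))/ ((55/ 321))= -2889/ 13552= -0.21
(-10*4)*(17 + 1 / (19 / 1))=-12960 / 19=-682.11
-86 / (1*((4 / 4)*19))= -86 / 19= -4.53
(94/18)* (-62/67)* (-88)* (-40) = -10257280/603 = -17010.41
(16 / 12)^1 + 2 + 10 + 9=67 / 3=22.33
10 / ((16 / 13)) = 65 / 8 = 8.12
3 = 3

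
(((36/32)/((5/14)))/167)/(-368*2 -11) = -7/277220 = -0.00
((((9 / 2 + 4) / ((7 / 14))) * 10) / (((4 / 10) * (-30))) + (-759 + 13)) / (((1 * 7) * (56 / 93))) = -141391 / 784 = -180.35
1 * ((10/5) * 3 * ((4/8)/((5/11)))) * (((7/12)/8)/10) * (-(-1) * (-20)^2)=19.25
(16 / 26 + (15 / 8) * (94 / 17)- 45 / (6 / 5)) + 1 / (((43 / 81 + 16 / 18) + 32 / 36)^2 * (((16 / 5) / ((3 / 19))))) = -3663299017 / 138197488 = -26.51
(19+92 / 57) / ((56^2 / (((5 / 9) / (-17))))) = -5875 / 27349056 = -0.00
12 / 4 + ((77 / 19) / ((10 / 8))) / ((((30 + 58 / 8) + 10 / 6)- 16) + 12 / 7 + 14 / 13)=3.13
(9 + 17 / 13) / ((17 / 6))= 804 / 221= 3.64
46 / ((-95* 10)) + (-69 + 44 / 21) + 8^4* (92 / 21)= 17877.43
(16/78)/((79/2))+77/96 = 79591/98592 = 0.81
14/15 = 0.93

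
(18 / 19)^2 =324 / 361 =0.90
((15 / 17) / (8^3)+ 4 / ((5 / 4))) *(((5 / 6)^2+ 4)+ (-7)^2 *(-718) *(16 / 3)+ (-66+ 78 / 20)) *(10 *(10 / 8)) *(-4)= 4707575499967 / 156672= 30047331.37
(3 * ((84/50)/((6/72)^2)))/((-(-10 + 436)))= -3024/1775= -1.70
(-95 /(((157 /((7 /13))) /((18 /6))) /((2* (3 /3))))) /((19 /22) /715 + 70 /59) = -94948700 /57682899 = -1.65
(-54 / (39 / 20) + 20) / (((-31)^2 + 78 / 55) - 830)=-5500 / 94679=-0.06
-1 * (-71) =71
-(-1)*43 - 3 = 40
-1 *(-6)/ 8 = 3/ 4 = 0.75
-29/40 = -0.72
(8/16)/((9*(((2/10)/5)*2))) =25/36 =0.69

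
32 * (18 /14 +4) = 1184 /7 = 169.14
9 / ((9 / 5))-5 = 0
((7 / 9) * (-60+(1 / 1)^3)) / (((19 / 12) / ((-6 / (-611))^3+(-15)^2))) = -28261482449844 / 4333883489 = -6521.05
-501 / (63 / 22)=-3674 / 21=-174.95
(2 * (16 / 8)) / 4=1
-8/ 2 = -4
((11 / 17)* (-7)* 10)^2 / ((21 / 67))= 5674900 / 867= 6545.44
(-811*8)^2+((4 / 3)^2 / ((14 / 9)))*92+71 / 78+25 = 22983474179 / 546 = 42094275.05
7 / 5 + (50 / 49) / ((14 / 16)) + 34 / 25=33667 / 8575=3.93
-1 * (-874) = 874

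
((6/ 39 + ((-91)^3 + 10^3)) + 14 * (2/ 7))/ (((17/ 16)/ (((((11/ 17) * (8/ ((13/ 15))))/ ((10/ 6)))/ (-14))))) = 61987425984/ 341887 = 181309.69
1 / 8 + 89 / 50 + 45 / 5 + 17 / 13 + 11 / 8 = 4416 / 325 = 13.59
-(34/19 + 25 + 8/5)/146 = -2697/13870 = -0.19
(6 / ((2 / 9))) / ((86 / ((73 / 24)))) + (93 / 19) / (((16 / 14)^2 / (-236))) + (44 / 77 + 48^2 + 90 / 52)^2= 287842629824753 / 54124616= 5318146.36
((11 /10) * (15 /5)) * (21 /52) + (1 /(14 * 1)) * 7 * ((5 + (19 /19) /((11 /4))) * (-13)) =-191797 /5720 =-33.53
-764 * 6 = -4584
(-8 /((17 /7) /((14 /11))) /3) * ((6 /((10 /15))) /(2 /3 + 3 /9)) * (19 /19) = -2352 /187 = -12.58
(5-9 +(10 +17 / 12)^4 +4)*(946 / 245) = 166626245753 / 2540160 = 65596.75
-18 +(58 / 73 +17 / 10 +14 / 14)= -10589 / 730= -14.51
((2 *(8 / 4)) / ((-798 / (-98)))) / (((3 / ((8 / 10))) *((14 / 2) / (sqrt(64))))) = 128 / 855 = 0.15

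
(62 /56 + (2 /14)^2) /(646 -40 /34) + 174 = 373851805 /2148552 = 174.00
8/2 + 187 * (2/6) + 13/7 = 1432/21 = 68.19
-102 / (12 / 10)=-85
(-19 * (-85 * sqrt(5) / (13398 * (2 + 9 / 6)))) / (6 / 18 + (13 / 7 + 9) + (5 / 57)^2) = 349809 * sqrt(5) / 113740088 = 0.01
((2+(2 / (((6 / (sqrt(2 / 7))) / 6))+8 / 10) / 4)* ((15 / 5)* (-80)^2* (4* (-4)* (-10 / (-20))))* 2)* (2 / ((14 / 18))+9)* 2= -109486080 / 7-24883200* sqrt(14) / 49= -17540958.55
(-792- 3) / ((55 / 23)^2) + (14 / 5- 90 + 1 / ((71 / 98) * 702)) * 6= -3328115339 / 5025735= -662.21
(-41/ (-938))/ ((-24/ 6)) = -41/ 3752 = -0.01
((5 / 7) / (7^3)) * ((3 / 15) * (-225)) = -225 / 2401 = -0.09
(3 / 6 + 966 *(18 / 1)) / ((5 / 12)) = 208662 / 5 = 41732.40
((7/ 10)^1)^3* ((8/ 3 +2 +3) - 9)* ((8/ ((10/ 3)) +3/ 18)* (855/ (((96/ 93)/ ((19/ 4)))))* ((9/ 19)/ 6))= -46668237/ 128000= -364.60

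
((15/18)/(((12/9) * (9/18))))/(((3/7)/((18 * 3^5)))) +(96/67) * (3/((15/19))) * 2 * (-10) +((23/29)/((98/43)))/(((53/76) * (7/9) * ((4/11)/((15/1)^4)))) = 101969.31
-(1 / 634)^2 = -1 / 401956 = -0.00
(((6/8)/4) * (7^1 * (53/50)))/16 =1113/12800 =0.09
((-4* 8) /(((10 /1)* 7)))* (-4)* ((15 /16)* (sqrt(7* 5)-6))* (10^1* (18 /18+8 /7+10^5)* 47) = -23688507600 /49+3948084600* sqrt(35) /49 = -6761716.65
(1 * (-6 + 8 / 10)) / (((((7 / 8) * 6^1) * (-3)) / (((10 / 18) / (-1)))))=-104 / 567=-0.18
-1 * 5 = -5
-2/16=-1/8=-0.12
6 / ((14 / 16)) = 48 / 7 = 6.86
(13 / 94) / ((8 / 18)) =117 / 376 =0.31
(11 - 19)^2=64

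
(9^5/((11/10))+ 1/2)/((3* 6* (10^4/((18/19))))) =1180991/4180000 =0.28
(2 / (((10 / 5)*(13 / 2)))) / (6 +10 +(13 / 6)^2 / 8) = 576 / 62101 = 0.01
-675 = -675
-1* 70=-70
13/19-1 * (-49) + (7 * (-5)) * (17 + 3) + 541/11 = -125637/209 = -601.13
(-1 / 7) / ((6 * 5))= -0.00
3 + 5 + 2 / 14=57 / 7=8.14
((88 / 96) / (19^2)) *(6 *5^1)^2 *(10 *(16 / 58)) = 66000 / 10469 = 6.30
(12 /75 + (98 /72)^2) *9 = 65209 /3600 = 18.11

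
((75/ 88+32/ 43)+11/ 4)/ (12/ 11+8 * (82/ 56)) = 115129/ 339184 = 0.34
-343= -343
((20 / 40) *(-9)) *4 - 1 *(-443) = 425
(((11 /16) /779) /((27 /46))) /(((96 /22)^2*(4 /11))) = 336743 /1550721024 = 0.00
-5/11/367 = -5/4037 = -0.00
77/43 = 1.79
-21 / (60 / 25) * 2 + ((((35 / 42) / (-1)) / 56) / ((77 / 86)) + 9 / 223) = -50414261 / 2884728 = -17.48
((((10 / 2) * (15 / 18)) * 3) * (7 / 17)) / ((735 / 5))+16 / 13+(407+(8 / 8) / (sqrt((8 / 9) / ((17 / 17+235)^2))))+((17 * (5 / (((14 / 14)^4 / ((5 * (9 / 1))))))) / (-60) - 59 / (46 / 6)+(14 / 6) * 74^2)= 177 * sqrt(2)+5599376333 / 426972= 13364.47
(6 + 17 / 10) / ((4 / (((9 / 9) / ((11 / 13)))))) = 2.28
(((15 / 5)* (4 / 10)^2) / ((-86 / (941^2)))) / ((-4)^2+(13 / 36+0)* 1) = -191263896 / 633175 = -302.07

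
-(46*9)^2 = -171396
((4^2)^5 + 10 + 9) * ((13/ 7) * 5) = 68158675/ 7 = 9736953.57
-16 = -16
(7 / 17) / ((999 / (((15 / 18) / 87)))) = 35 / 8865126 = 0.00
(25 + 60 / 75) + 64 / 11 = 1739 / 55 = 31.62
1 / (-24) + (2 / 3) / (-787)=-803 / 18888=-0.04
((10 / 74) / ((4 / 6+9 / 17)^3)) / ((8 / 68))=11275335 / 16796594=0.67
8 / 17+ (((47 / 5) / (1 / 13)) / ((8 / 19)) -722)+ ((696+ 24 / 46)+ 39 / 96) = 16617411 / 62560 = 265.62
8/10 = 4/5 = 0.80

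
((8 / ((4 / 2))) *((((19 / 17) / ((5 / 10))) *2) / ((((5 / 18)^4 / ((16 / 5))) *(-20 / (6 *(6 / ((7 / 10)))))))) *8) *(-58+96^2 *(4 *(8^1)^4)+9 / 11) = -24424799115554390016 / 818125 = -29854605488836.53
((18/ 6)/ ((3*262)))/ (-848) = -1/ 222176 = -0.00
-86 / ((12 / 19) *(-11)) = 817 / 66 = 12.38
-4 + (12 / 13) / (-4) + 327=4196 / 13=322.77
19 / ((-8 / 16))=-38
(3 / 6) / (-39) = -1 / 78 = -0.01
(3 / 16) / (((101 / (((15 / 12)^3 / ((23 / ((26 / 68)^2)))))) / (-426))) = -13498875 / 1374918656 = -0.01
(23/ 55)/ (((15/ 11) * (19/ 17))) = 391/ 1425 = 0.27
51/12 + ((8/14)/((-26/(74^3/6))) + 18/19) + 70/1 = -29236829/20748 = -1409.14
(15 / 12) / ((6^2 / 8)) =0.28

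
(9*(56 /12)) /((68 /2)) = 21 /17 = 1.24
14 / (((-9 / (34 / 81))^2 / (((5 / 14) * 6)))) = 11560 / 177147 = 0.07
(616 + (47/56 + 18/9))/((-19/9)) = -311895/1064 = -293.13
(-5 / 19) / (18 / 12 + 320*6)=-0.00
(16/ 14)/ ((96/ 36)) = 3/ 7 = 0.43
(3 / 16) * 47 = 141 / 16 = 8.81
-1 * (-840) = 840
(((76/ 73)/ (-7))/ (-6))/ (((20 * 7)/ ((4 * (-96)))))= -1216/ 17885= -0.07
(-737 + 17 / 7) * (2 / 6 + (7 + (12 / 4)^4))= -454210 / 7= -64887.14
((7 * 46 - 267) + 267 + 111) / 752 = 433 / 752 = 0.58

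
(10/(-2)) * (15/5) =-15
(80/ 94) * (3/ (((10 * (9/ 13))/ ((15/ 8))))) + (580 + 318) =84477/ 94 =898.69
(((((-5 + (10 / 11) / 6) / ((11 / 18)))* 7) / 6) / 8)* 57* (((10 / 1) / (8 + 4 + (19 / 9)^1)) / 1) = -718200 / 15367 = -46.74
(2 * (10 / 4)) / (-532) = -5 / 532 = -0.01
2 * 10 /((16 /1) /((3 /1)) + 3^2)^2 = 180 /1849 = 0.10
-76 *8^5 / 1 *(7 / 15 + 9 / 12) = -45449216 / 15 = -3029947.73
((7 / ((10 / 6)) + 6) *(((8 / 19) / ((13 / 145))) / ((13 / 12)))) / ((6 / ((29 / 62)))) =343128 / 99541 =3.45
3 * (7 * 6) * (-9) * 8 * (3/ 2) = -13608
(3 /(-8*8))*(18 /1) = -27 /32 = -0.84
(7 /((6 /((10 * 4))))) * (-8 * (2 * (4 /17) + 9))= -180320 /51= -3535.69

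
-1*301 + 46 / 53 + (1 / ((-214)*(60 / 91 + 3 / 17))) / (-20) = -88029892289 / 293304120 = -300.13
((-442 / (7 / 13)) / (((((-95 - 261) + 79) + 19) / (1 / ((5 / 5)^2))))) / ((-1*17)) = -169 / 903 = -0.19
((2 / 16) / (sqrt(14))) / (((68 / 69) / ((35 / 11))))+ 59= 345 * sqrt(14) / 11968+ 59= 59.11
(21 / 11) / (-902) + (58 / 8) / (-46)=-0.16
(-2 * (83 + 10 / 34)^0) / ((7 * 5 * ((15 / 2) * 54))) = -2 / 14175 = -0.00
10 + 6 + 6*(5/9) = 58/3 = 19.33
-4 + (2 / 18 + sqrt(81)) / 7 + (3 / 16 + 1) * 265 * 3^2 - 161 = 2689837 / 1008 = 2668.49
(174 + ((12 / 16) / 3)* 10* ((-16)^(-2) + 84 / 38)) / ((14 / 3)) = 38.47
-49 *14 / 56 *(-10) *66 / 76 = 8085 / 76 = 106.38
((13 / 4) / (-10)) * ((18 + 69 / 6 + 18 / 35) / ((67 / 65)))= -355069 / 37520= -9.46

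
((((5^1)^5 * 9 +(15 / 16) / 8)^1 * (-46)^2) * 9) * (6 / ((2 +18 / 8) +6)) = 51419014245 / 164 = 313530574.66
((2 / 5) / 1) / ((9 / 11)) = 22 / 45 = 0.49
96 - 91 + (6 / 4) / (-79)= 4.98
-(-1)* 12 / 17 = 12 / 17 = 0.71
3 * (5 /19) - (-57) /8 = 1203 /152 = 7.91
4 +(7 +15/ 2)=37/ 2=18.50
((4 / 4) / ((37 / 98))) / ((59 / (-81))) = -7938 / 2183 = -3.64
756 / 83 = 9.11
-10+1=-9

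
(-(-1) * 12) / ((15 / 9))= 36 / 5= 7.20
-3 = -3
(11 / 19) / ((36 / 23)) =253 / 684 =0.37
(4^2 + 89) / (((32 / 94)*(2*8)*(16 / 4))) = 4.82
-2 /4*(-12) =6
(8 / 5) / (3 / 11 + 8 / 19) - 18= -11378 / 725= -15.69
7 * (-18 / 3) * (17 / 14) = -51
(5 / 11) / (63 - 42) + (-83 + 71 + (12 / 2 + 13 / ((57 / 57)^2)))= 1622 / 231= 7.02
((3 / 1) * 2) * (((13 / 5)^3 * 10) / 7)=26364 / 175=150.65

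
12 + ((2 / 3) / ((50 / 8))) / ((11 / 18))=3348 / 275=12.17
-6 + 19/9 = -35/9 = -3.89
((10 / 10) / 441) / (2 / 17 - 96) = -17 / 718830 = -0.00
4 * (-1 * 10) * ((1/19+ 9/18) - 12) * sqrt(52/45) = 1160 * sqrt(65)/19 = 492.22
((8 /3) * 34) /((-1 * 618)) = -136 /927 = -0.15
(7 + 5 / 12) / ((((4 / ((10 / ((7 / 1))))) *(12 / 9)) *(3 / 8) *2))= 445 / 168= 2.65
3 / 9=1 / 3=0.33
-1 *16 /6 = -8 /3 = -2.67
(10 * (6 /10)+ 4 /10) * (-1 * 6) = -38.40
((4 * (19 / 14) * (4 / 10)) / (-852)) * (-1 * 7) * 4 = 76 / 1065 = 0.07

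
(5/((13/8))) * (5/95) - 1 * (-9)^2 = -19967/247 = -80.84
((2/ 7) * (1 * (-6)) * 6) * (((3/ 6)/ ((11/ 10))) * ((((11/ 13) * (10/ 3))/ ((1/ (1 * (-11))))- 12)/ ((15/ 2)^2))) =53696/ 15015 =3.58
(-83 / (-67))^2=6889 / 4489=1.53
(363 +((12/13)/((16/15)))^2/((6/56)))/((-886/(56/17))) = -1750791/1272739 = -1.38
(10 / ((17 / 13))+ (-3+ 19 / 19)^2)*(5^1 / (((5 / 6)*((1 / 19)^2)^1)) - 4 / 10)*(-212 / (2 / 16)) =-3636129024 / 85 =-42777988.52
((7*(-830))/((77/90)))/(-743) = 9.14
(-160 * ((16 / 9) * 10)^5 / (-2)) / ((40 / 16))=3355443200000 / 59049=56824725.23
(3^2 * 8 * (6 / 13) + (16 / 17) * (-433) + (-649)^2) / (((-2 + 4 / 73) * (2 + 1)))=-6789197173 / 94146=-72113.50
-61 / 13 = -4.69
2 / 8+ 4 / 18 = 17 / 36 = 0.47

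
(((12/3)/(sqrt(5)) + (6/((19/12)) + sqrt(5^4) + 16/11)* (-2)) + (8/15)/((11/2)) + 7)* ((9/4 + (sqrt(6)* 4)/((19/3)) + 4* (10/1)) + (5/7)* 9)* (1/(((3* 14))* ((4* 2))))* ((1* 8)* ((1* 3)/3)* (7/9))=(-167381 + 2508* sqrt(5))* (336* sqrt(6) + 25897)/90062280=-48.00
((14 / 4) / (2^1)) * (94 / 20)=329 / 40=8.22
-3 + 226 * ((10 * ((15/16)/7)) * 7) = 8463/4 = 2115.75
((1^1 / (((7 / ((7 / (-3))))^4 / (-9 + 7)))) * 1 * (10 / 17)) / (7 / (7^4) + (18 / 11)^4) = -100437260 / 49601480193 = -0.00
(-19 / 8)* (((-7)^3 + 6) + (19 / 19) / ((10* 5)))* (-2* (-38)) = 6082489 / 100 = 60824.89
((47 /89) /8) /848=47 /603776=0.00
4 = 4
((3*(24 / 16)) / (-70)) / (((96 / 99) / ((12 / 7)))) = -0.11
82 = 82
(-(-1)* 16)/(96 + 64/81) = 81/490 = 0.17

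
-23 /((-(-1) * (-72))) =23 /72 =0.32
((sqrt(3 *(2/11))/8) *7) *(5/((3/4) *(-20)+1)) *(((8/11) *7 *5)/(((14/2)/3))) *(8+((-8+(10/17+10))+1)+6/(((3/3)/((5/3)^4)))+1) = -148.26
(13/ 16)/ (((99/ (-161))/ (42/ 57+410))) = -4083443/ 7524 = -542.72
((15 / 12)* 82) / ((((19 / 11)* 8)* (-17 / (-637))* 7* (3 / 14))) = 1436435 / 7752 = 185.30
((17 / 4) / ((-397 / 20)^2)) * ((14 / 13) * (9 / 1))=214200 / 2048917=0.10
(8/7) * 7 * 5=40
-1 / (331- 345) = 0.07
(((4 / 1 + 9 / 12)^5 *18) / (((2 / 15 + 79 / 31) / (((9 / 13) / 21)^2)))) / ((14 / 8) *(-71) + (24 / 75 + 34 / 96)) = -6994670162625 / 49002023053984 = -0.14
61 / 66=0.92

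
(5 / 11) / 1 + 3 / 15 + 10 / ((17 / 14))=8312 / 935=8.89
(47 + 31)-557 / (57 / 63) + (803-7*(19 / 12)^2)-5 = 664355 / 2736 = 242.82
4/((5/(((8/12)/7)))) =8/105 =0.08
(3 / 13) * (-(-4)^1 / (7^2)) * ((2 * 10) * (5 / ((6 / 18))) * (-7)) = -3600 / 91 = -39.56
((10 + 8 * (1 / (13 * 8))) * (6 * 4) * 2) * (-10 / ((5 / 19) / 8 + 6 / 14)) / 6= -11150720 / 6383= -1746.94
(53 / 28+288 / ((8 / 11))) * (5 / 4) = 55705 / 112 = 497.37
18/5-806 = -4012/5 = -802.40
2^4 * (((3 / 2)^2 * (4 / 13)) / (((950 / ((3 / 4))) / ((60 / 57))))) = 216 / 23465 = 0.01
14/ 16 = 0.88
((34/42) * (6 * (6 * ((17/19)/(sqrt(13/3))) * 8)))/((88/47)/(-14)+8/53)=5759192 * sqrt(39)/6175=5824.48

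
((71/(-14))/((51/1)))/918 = -71/655452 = -0.00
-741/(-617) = 741/617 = 1.20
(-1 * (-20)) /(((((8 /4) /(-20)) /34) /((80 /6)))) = -90666.67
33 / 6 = 11 / 2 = 5.50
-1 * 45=-45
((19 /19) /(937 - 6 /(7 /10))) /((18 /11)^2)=0.00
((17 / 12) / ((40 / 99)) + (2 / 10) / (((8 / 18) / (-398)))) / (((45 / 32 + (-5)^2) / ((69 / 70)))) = -387711 / 59150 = -6.55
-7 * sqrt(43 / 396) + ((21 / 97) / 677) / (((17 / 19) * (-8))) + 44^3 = 760776940657 / 8930984 -7 * sqrt(473) / 66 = 85181.69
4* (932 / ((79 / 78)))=290784 / 79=3680.81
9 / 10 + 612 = 6129 / 10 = 612.90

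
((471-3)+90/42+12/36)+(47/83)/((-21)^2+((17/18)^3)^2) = 12319927760659208/26186009919279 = 470.48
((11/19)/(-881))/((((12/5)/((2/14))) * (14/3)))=-55/6561688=-0.00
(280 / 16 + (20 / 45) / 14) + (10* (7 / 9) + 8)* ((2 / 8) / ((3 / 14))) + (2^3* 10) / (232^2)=35.94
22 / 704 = 1 / 32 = 0.03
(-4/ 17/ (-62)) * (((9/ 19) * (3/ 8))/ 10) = 27/ 400520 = 0.00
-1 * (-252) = 252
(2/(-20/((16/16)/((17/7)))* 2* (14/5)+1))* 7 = -14/271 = -0.05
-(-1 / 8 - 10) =81 / 8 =10.12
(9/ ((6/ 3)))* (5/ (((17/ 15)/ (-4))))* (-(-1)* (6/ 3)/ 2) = -1350/ 17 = -79.41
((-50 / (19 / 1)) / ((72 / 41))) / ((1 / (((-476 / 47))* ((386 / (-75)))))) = -1883294 / 24111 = -78.11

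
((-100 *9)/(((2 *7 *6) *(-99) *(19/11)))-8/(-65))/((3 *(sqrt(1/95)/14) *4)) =4817 *sqrt(95)/22230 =2.11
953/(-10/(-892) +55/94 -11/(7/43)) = -69918751/4913763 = -14.23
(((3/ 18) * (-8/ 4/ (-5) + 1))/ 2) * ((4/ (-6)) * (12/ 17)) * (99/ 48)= -0.11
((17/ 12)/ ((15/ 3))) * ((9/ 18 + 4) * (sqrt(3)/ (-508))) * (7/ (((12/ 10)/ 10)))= -595 * sqrt(3)/ 4064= -0.25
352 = 352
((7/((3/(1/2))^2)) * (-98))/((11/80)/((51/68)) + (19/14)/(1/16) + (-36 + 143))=-24010/162411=-0.15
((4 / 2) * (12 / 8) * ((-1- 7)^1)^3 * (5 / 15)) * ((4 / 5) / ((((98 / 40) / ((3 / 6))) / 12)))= -49152 / 49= -1003.10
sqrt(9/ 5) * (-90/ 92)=-1.31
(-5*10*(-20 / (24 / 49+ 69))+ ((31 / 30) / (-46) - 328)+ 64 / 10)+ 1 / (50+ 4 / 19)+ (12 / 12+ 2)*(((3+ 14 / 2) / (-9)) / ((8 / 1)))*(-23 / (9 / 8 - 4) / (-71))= -1086255881827 / 3536392140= -307.16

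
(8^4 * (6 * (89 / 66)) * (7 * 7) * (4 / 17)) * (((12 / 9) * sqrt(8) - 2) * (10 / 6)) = -714506240 / 561 +2858024960 * sqrt(2) / 1683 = 1127949.46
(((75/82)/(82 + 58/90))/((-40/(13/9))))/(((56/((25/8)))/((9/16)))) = -219375/17487511552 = -0.00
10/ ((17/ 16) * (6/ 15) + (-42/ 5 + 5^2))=400/ 681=0.59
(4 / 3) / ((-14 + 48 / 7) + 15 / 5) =-28 / 87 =-0.32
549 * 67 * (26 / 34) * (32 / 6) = 2550288 / 17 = 150016.94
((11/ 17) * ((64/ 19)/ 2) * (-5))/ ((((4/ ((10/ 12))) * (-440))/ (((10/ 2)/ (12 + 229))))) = 25/ 467058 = 0.00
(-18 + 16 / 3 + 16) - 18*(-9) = 165.33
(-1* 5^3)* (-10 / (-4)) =-312.50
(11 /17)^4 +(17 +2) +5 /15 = 4888141 /250563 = 19.51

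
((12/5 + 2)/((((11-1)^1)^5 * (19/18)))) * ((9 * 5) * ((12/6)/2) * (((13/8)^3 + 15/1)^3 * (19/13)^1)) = 858524840137503/43620761600000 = 19.68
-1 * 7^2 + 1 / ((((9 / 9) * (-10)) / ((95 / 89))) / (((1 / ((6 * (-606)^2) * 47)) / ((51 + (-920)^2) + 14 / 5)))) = -201200984474810549 / 4106142540302256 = -49.00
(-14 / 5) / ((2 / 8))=-56 / 5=-11.20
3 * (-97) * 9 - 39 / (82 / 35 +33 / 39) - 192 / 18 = -11500174 / 4353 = -2641.90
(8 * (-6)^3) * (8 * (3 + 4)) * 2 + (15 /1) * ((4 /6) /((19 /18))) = -3677004 /19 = -193526.53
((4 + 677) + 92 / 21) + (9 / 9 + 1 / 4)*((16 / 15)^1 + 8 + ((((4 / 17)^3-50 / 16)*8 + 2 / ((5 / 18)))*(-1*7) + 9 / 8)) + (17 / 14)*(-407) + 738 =172425765 / 157216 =1096.74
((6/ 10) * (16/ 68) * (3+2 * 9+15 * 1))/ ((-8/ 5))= -54/ 17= -3.18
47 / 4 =11.75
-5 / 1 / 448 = -0.01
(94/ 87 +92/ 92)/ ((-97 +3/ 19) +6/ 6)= -3439/ 158427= -0.02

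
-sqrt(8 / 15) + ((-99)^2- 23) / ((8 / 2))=4889 / 2- 2 * sqrt(30) / 15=2443.77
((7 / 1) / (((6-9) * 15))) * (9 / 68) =-7 / 340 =-0.02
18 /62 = 9 /31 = 0.29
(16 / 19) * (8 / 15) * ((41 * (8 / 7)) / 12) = 10496 / 5985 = 1.75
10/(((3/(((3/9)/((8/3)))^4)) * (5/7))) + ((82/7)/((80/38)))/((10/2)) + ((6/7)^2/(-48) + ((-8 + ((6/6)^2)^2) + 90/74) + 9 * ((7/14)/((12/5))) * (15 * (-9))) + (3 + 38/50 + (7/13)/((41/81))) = -37550285067913/148428134400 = -252.99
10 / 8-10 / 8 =0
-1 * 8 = -8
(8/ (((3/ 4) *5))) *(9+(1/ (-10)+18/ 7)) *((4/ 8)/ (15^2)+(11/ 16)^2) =21964459/ 1890000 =11.62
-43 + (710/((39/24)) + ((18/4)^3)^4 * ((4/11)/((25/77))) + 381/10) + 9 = 25701234592251/332800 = 77227267.40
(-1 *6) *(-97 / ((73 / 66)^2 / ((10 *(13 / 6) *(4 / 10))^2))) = 190421088 / 5329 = 35732.99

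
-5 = -5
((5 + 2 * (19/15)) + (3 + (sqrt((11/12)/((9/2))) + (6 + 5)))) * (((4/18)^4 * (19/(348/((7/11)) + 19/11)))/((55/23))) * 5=24472 * sqrt(66)/2494288809 + 15808912/4157148015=0.00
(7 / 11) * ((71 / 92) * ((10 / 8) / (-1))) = -2485 / 4048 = -0.61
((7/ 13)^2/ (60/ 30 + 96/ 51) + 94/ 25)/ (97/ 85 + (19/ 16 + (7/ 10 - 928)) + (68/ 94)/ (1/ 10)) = -6834971992/ 1635783372795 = -0.00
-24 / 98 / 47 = -12 / 2303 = -0.01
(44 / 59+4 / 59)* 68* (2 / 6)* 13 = 239.73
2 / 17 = 0.12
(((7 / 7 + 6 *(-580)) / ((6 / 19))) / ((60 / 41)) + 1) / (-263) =2709781 / 94680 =28.62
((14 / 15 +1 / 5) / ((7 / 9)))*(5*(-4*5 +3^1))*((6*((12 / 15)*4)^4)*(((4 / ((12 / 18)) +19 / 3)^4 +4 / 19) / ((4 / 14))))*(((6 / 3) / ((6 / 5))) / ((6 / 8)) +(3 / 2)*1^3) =-23489208992.74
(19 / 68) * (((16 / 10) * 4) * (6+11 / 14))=1444 / 119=12.13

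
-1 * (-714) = 714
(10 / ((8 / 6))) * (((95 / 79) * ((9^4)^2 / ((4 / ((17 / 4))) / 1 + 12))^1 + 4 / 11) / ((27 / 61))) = 385522554985 / 5688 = 67778226.97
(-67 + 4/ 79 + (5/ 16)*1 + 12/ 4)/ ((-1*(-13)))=-80437/ 16432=-4.90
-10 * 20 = -200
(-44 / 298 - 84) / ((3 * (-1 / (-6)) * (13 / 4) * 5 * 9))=-100304 / 87165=-1.15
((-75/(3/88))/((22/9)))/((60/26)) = -390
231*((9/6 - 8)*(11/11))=-3003/2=-1501.50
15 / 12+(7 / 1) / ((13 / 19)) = 597 / 52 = 11.48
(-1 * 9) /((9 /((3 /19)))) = -3 /19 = -0.16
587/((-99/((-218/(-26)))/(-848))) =54257584/1287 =42158.18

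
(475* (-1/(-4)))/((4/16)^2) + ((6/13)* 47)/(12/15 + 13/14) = 3008440/1573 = 1912.55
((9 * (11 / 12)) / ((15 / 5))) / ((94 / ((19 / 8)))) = 209 / 3008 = 0.07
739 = 739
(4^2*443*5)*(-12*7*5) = -14884800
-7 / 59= -0.12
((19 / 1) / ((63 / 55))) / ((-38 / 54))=-165 / 7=-23.57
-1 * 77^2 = -5929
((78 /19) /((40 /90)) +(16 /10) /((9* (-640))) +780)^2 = 2914248611055961 /4678560000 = 622894.35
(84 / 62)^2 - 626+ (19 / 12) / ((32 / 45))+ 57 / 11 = -834525185 / 1353088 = -616.76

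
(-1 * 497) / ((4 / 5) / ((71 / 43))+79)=-25205 / 4031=-6.25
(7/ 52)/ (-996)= -0.00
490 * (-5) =-2450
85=85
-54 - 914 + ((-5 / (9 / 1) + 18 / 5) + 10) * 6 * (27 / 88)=-943.99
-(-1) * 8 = 8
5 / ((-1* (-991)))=5 / 991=0.01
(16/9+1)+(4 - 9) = -20/9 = -2.22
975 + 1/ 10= 9751/ 10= 975.10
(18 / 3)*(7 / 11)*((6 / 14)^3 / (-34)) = -81 / 9163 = -0.01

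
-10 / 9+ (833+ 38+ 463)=11996 / 9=1332.89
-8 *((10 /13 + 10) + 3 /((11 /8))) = -14816 /143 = -103.61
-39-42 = -81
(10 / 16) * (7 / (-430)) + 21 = 14441 / 688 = 20.99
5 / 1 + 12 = 17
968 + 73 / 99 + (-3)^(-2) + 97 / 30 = 106929 / 110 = 972.08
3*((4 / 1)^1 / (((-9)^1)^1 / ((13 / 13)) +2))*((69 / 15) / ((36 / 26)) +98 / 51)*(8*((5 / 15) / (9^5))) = -128368 / 316207395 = -0.00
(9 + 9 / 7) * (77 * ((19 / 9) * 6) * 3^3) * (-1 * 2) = -541728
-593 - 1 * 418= -1011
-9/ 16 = -0.56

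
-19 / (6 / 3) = -19 / 2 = -9.50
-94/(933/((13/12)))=-611/5598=-0.11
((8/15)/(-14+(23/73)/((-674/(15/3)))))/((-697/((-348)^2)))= 15889490688/2400966355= 6.62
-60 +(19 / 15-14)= -1091 / 15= -72.73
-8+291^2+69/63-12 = 1777904/21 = 84662.10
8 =8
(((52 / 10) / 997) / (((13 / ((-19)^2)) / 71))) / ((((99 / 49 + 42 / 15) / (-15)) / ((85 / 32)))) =-1601296725 / 18839312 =-85.00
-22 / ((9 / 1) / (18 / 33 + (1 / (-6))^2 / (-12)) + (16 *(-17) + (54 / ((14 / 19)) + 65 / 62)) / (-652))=-16067488976 / 12323391671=-1.30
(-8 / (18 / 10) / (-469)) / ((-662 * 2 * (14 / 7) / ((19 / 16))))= -0.00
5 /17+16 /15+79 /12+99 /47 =160607 /15980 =10.05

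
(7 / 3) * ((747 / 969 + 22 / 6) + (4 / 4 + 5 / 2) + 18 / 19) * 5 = 602665 / 5814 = 103.66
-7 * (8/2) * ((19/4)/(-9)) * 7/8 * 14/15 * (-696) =-377986/45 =-8399.69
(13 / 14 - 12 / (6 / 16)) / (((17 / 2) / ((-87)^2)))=-3292515 / 119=-27668.19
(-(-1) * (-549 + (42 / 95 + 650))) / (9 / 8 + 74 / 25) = 385480 / 15523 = 24.83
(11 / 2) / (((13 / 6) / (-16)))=-528 / 13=-40.62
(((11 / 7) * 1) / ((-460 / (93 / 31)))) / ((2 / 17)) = -561 / 6440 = -0.09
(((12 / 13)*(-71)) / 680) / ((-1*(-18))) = -71 / 13260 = -0.01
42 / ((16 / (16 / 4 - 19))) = -315 / 8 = -39.38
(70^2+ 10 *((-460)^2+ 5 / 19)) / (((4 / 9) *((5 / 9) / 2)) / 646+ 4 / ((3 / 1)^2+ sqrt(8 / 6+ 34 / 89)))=5463784.61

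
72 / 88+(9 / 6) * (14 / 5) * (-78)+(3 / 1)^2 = -17478 / 55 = -317.78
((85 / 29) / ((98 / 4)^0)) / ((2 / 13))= 19.05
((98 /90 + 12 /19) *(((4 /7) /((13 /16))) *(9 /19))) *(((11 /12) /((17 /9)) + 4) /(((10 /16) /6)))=68913408 /2792335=24.68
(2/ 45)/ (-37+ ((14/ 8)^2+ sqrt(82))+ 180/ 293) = -0.00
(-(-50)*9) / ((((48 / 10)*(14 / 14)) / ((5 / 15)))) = 125 / 4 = 31.25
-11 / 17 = -0.65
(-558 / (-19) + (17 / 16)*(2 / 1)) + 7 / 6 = 14893 / 456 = 32.66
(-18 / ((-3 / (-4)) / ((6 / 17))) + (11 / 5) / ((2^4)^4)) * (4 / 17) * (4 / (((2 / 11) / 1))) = -43.85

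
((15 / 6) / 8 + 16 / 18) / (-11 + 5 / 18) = -173 / 1544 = -0.11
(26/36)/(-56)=-13/1008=-0.01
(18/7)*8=20.57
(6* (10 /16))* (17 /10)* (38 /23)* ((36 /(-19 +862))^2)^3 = 723354624 /11323110758606663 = 0.00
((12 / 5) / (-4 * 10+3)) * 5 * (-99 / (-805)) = -1188 / 29785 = -0.04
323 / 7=46.14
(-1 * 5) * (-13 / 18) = 65 / 18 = 3.61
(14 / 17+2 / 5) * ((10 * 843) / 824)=21918 / 1751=12.52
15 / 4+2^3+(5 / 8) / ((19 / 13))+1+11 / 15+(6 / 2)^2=52237 / 2280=22.91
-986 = -986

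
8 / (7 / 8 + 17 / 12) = 192 / 55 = 3.49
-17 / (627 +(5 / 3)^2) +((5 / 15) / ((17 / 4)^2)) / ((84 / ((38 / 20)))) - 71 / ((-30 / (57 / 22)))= 3465243865 / 567585018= 6.11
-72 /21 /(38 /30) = -360 /133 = -2.71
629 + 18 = 647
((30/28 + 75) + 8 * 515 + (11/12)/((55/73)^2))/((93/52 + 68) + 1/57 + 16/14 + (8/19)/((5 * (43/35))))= 1029881759413/17423772575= 59.11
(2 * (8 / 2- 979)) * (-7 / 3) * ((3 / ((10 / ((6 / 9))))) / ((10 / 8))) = 728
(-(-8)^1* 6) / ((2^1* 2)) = 12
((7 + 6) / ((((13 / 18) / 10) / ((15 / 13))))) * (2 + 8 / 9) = 600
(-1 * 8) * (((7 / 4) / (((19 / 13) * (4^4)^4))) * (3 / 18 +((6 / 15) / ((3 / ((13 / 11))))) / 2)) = -2457 / 4488240824320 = -0.00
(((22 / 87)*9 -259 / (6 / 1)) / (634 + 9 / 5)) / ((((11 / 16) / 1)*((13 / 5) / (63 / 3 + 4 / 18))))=-271793000 / 355949451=-0.76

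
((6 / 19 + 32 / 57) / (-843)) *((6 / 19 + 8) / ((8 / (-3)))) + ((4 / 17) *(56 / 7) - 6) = -42571645 / 10346982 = -4.11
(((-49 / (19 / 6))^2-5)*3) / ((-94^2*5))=-253893 / 15948980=-0.02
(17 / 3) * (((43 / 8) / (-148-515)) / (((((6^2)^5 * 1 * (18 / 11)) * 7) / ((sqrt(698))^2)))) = -165077 / 3565569466368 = -0.00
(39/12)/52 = 1/16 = 0.06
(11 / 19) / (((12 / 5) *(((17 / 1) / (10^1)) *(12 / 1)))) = 275 / 23256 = 0.01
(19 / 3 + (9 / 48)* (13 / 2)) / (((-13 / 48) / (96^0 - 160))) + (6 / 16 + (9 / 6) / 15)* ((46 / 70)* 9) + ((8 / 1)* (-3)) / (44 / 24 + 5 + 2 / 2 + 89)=4436.22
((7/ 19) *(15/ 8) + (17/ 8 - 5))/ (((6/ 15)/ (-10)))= 2075/ 38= 54.61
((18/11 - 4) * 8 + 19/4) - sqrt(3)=-623/44 - sqrt(3)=-15.89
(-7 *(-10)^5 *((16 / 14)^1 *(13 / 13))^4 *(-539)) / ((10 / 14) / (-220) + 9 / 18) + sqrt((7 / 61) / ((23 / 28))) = -198246400000 / 153 + 14 *sqrt(1403) / 1403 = -1295728104.20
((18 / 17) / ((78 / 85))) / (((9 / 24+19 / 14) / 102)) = 85680 / 1261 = 67.95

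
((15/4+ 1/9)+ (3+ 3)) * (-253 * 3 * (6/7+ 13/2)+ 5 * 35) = -26883085/504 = -53339.45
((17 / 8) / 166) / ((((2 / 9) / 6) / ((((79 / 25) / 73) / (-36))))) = -4029 / 9694400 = -0.00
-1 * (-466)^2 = -217156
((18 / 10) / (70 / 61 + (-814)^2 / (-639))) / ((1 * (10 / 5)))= -350811 / 403736260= -0.00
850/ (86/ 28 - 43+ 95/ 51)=-606900/ 27179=-22.33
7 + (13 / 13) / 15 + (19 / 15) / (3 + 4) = 761 / 105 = 7.25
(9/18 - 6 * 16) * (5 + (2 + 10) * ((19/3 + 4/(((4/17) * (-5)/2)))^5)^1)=-228893827/506250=-452.14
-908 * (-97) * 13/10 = 572494/5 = 114498.80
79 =79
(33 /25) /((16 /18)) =297 /200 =1.48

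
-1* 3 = -3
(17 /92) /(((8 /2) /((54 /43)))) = 459 /7912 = 0.06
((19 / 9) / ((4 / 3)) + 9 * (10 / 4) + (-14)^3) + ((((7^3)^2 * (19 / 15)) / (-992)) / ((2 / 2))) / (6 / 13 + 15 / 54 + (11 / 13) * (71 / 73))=-559134897731 / 198551280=-2816.07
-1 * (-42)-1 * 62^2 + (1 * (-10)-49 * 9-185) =-4438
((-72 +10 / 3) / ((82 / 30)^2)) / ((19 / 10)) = -154500 / 31939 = -4.84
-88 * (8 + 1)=-792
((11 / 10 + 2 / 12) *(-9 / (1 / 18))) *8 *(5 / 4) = -2052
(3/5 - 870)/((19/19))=-4347/5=-869.40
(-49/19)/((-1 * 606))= 49/11514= 0.00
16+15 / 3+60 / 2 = 51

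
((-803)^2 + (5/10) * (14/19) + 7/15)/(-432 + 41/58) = -10658706574/7129275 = -1495.06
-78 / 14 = -39 / 7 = -5.57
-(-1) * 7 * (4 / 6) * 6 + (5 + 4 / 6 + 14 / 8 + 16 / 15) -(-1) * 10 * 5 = 5189 / 60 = 86.48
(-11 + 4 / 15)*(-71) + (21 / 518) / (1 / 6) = 423082 / 555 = 762.31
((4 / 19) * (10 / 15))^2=64 / 3249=0.02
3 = 3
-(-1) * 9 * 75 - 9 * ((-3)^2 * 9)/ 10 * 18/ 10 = 27189/ 50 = 543.78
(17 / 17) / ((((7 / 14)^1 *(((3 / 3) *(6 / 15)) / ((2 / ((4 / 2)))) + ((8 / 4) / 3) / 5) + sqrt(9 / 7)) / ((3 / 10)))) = 0.21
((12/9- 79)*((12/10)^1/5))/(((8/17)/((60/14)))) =-11883/70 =-169.76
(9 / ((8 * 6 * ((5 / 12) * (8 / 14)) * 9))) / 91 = 0.00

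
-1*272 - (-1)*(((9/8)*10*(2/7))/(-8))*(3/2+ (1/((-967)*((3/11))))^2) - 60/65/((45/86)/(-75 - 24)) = -1333667959633/13614895840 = -97.96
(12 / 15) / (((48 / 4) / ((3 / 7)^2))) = 3 / 245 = 0.01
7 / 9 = 0.78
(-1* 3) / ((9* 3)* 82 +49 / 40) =-120 / 88609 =-0.00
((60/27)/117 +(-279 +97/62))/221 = -18111413/14428206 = -1.26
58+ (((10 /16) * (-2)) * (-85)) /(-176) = 57.40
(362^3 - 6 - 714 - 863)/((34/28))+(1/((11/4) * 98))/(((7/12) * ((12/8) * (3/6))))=2505682616134/64141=39065225.30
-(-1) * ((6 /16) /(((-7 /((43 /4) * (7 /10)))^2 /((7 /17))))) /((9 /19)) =245917 /652800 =0.38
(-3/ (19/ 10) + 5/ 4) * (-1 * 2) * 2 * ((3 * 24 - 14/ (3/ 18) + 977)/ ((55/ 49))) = 236425/ 209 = 1131.22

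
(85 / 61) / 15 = 17 / 183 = 0.09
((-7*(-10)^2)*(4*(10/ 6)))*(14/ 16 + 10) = -50750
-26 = -26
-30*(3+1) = -120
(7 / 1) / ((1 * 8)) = 7 / 8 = 0.88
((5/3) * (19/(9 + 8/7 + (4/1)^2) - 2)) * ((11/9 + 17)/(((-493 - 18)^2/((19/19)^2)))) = -191060/1290198861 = -0.00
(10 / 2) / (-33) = -5 / 33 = -0.15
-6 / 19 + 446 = 8468 / 19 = 445.68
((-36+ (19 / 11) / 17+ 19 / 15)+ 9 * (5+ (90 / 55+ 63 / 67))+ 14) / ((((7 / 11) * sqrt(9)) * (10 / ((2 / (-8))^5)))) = -69827 / 28702800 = -0.00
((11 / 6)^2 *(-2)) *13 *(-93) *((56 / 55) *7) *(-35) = -6082076 / 3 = -2027358.67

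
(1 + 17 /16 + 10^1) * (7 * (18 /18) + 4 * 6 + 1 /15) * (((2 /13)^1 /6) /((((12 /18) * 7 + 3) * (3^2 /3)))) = 44969 /107640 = 0.42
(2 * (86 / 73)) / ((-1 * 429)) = -172 / 31317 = -0.01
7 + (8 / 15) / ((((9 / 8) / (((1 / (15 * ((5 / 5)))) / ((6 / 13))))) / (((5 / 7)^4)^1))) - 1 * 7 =10400 / 583443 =0.02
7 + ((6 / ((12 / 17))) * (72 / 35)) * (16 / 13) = 12977 / 455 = 28.52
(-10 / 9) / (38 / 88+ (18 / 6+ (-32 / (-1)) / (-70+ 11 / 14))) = -142120 / 379821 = -0.37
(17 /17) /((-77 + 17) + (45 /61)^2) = -3721 /221235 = -0.02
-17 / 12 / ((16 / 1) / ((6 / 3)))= -17 / 96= -0.18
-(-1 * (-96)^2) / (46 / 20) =92160 / 23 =4006.96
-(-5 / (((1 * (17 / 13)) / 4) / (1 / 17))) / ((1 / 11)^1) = 2860 / 289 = 9.90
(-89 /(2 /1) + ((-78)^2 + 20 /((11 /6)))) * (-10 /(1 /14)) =-9317630 /11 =-847057.27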